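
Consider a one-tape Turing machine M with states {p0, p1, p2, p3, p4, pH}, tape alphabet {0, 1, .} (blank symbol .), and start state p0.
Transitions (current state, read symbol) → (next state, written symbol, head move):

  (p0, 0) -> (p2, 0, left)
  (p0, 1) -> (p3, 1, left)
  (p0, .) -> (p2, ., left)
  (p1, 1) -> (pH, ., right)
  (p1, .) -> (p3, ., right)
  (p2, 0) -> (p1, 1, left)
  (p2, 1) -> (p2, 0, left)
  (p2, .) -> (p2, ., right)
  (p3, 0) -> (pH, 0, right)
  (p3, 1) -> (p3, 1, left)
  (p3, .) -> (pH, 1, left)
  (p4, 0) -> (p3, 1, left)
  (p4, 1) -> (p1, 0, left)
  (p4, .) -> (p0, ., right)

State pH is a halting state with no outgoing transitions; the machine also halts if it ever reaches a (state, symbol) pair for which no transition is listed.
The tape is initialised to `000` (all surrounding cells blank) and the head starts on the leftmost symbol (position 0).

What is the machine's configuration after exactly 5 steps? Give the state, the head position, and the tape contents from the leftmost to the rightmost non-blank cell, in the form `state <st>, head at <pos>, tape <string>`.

state p3, head at -1, tape 100

state=p0 head=0 tape=.[0]00   (p0,0)→(p2,0,left)
state=p2 head=-1 tape=[.]000   (p2,.)→(p2,.,right)
state=p2 head=0 tape=.[0]00   (p2,0)→(p1,1,left)
state=p1 head=-1 tape=[.]100   (p1,.)→(p3,.,right)
state=p3 head=0 tape=.[1]00   (p3,1)→(p3,1,left)
state=p3 head=-1 tape=[.]100
After 5 steps: state p3, head at -1, tape 100.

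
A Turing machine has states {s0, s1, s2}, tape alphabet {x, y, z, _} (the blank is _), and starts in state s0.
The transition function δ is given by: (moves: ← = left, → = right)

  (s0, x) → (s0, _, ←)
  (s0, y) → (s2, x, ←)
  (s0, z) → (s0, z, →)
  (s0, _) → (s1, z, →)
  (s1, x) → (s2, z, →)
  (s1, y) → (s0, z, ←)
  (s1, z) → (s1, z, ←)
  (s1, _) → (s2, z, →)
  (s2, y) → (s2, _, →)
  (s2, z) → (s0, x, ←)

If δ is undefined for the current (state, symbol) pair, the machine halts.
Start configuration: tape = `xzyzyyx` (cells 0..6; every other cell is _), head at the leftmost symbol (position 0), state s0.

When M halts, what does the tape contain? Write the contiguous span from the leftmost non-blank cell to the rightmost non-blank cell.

zzzzzz_x

state=s0 head=0 tape=_[x]zyzyyx   (s0,x)→(s0,_,←)
state=s0 head=-1 tape=[_]_zyzyyx   (s0,_)→(s1,z,→)
state=s1 head=0 tape=z[_]zyzyyx   (s1,_)→(s2,z,→)
state=s2 head=1 tape=zz[z]yzyyx   (s2,z)→(s0,x,←)
state=s0 head=0 tape=z[z]xyzyyx   (s0,z)→(s0,z,→)
state=s0 head=1 tape=zz[x]yzyyx   (s0,x)→(s0,_,←)
state=s0 head=0 tape=z[z]_yzyyx   (s0,z)→(s0,z,→)
state=s0 head=1 tape=zz[_]yzyyx   (s0,_)→(s1,z,→)
state=s1 head=2 tape=zzz[y]zyyx   (s1,y)→(s0,z,←)
state=s0 head=1 tape=zz[z]zzyyx   (s0,z)→(s0,z,→)
state=s0 head=2 tape=zzz[z]zyyx   (s0,z)→(s0,z,→)
state=s0 head=3 tape=zzzz[z]yyx   (s0,z)→(s0,z,→)
state=s0 head=4 tape=zzzzz[y]yx   (s0,y)→(s2,x,←)
state=s2 head=3 tape=zzzz[z]xyx   (s2,z)→(s0,x,←)
state=s0 head=2 tape=zzz[z]xxyx   (s0,z)→(s0,z,→)
state=s0 head=3 tape=zzzz[x]xyx   (s0,x)→(s0,_,←)
state=s0 head=2 tape=zzz[z]_xyx   (s0,z)→(s0,z,→)
state=s0 head=3 tape=zzzz[_]xyx   (s0,_)→(s1,z,→)
state=s1 head=4 tape=zzzzz[x]yx   (s1,x)→(s2,z,→)
state=s2 head=5 tape=zzzzzz[y]x   (s2,y)→(s2,_,→)
state=s2 head=6 tape=zzzzzz_[x]
The non-blank tape span at halt is zzzzzz_x.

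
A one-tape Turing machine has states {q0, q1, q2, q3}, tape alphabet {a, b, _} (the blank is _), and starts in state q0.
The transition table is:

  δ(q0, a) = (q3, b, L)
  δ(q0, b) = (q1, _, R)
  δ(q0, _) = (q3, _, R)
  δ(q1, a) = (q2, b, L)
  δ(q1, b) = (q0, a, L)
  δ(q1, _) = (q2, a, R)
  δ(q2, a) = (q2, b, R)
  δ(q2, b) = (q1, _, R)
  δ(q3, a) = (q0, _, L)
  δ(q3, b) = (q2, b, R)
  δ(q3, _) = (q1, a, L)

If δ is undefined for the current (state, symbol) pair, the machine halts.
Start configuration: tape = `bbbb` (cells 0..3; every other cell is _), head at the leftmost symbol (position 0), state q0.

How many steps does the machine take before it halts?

16

state=q0 head=0 tape=[b]bbb_   (q0,b)→(q1,_,R)
state=q1 head=1 tape=_[b]bb_   (q1,b)→(q0,a,L)
state=q0 head=0 tape=[_]abb_   (q0,_)→(q3,_,R)
state=q3 head=1 tape=_[a]bb_   (q3,a)→(q0,_,L)
state=q0 head=0 tape=[_]_bb_   (q0,_)→(q3,_,R)
state=q3 head=1 tape=_[_]bb_   (q3,_)→(q1,a,L)
state=q1 head=0 tape=[_]abb_   (q1,_)→(q2,a,R)
state=q2 head=1 tape=a[a]bb_   (q2,a)→(q2,b,R)
state=q2 head=2 tape=ab[b]b_   (q2,b)→(q1,_,R)
state=q1 head=3 tape=ab_[b]_   (q1,b)→(q0,a,L)
state=q0 head=2 tape=ab[_]a_   (q0,_)→(q3,_,R)
state=q3 head=3 tape=ab_[a]_   (q3,a)→(q0,_,L)
state=q0 head=2 tape=ab[_]__   (q0,_)→(q3,_,R)
state=q3 head=3 tape=ab_[_]_   (q3,_)→(q1,a,L)
state=q1 head=2 tape=ab[_]a_   (q1,_)→(q2,a,R)
state=q2 head=3 tape=aba[a]_   (q2,a)→(q2,b,R)
state=q2 head=4 tape=abab[_]
M halts after 16 transitions.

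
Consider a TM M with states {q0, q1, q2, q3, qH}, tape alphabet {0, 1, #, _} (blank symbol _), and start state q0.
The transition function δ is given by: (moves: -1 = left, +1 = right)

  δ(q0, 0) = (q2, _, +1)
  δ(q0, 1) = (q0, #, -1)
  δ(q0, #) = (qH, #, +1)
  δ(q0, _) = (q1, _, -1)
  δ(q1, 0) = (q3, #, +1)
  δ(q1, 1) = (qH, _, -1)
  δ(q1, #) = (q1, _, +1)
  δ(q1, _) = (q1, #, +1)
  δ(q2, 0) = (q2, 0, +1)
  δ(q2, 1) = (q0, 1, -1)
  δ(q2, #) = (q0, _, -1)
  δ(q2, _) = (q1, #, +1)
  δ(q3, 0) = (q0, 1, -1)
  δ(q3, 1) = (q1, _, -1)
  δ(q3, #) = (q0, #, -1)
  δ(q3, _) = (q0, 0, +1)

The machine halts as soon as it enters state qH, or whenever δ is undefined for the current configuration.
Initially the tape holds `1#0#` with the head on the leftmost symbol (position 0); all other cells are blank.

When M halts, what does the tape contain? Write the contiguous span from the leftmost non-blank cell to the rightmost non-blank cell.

q0 | __[1]#0#   read 1 → write #, move -1, go to q0
q0 | _[_]##0#   read _ → write _, move -1, go to q1
q1 | [_]_##0#   read _ → write #, move +1, go to q1
q1 | #[_]##0#   read _ → write #, move +1, go to q1
q1 | ##[#]#0#   read # → write _, move +1, go to q1
q1 | ##_[#]0#   read # → write _, move +1, go to q1
q1 | ##__[0]#   read 0 → write #, move +1, go to q3
q3 | ##__#[#]   read # → write #, move -1, go to q0
q0 | ##__[#]#   read # → write #, move +1, go to qH
qH | ##__#[#]
The non-blank tape span at halt is ##__##.

##__##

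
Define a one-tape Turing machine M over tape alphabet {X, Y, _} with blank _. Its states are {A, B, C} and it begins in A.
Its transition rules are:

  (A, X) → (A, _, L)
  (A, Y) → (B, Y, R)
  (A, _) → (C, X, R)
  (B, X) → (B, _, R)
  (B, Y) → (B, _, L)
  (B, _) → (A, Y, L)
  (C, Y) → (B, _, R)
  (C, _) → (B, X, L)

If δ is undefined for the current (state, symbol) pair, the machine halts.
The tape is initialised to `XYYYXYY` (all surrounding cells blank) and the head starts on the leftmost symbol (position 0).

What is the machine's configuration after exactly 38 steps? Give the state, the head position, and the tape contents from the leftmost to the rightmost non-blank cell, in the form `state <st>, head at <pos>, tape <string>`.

state A, head at 0, tape XX_Y_YXYY

A | __[X]YYYXYY   read X → write _, move L, go to A
A | _[_]_YYYXYY   read _ → write X, move R, go to C
C | _X[_]YYYXYY   read _ → write X, move L, go to B
B | _[X]XYYYXYY   read X → write _, move R, go to B
B | __[X]YYYXYY   read X → write _, move R, go to B
B | ___[Y]YYXYY   read Y → write _, move L, go to B
B | __[_]_YYXYY   read _ → write Y, move L, go to A
A | _[_]Y_YYXYY   read _ → write X, move R, go to C
C | _X[Y]_YYXYY   read Y → write _, move R, go to B
B | _X_[_]YYXYY   read _ → write Y, move L, go to A
A | _X[_]YYYXYY   read _ → write X, move R, go to C
C | _XX[Y]YYXYY   read Y → write _, move R, go to B
B | _XX_[Y]YXYY   read Y → write _, move L, go to B
B | _XX[_]_YXYY   read _ → write Y, move L, go to A
A | _X[X]Y_YXYY   read X → write _, move L, go to A
A | _[X]_Y_YXYY   read X → write _, move L, go to A
A | [_]__Y_YXYY   read _ → write X, move R, go to C
C | X[_]_Y_YXYY   read _ → write X, move L, go to B
B | [X]X_Y_YXYY   read X → write _, move R, go to B
B | _[X]_Y_YXYY   read X → write _, move R, go to B
B | __[_]Y_YXYY   read _ → write Y, move L, go to A
A | _[_]YY_YXYY   read _ → write X, move R, go to C
C | _X[Y]Y_YXYY   read Y → write _, move R, go to B
B | _X_[Y]_YXYY   read Y → write _, move L, go to B
B | _X[_]__YXYY   read _ → write Y, move L, go to A
A | _[X]Y__YXYY   read X → write _, move L, go to A
A | [_]_Y__YXYY   read _ → write X, move R, go to C
C | X[_]Y__YXYY   read _ → write X, move L, go to B
B | [X]XY__YXYY   read X → write _, move R, go to B
B | _[X]Y__YXYY   read X → write _, move R, go to B
B | __[Y]__YXYY   read Y → write _, move L, go to B
B | _[_]___YXYY   read _ → write Y, move L, go to A
A | [_]Y___YXYY   read _ → write X, move R, go to C
C | X[Y]___YXYY   read Y → write _, move R, go to B
B | X_[_]__YXYY   read _ → write Y, move L, go to A
A | X[_]Y__YXYY   read _ → write X, move R, go to C
C | XX[Y]__YXYY   read Y → write _, move R, go to B
B | XX_[_]_YXYY   read _ → write Y, move L, go to A
A | XX[_]Y_YXYY
After 38 steps: state A, head at 0, tape XX_Y_YXYY.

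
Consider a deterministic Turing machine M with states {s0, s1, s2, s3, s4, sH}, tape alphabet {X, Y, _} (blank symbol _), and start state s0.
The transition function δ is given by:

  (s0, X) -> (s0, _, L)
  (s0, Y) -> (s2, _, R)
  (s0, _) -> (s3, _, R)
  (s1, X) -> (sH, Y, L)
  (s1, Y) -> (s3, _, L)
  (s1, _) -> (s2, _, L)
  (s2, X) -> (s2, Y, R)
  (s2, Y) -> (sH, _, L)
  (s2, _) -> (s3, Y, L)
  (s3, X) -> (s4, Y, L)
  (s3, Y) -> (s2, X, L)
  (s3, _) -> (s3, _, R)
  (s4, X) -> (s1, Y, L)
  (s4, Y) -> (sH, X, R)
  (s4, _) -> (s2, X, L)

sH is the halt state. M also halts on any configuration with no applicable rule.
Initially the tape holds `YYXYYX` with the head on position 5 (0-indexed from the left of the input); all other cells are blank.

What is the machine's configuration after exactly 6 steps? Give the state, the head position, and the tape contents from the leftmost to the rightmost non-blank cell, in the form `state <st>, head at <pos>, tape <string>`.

s0 | YYXYY[X]   read X → write _, move L, go to s0
s0 | YYXY[Y]_   read Y → write _, move R, go to s2
s2 | YYXY_[_]   read _ → write Y, move L, go to s3
s3 | YYXY[_]Y   read _ → write _, move R, go to s3
s3 | YYXY_[Y]   read Y → write X, move L, go to s2
s2 | YYXY[_]X   read _ → write Y, move L, go to s3
s3 | YYX[Y]YX
After 6 steps: state s3, head at 3, tape YYXYYX.

state s3, head at 3, tape YYXYYX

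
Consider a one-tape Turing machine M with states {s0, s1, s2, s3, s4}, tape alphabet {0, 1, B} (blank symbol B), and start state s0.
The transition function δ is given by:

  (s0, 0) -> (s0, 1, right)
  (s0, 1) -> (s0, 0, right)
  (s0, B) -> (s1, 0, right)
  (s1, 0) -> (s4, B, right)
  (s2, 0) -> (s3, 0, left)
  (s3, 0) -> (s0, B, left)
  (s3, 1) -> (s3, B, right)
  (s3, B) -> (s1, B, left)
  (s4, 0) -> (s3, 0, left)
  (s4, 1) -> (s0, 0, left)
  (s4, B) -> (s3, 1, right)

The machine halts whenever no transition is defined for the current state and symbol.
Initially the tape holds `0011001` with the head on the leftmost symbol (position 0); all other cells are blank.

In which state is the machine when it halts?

s0 | [0]011001BB   read 0 → write 1, move right, go to s0
s0 | 1[0]11001BB   read 0 → write 1, move right, go to s0
s0 | 11[1]1001BB   read 1 → write 0, move right, go to s0
s0 | 110[1]001BB   read 1 → write 0, move right, go to s0
s0 | 1100[0]01BB   read 0 → write 1, move right, go to s0
s0 | 11001[0]1BB   read 0 → write 1, move right, go to s0
s0 | 110011[1]BB   read 1 → write 0, move right, go to s0
s0 | 1100110[B]B   read B → write 0, move right, go to s1
s1 | 11001100[B]
No transition is defined for (s1, B); M halts in state s1.

s1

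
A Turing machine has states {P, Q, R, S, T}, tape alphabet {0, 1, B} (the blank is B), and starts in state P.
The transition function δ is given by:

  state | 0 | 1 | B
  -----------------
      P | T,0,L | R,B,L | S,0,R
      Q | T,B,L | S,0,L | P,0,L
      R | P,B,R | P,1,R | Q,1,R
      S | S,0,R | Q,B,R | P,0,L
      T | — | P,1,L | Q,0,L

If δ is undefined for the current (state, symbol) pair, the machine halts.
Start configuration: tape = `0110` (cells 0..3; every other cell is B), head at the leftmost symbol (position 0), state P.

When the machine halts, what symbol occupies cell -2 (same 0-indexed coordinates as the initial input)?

state=P head=0 tape=BBB[0]110   (P,0)→(T,0,L)
state=T head=-1 tape=BB[B]0110   (T,B)→(Q,0,L)
state=Q head=-2 tape=B[B]00110   (Q,B)→(P,0,L)
state=P head=-3 tape=[B]000110   (P,B)→(S,0,R)
state=S head=-2 tape=0[0]00110   (S,0)→(S,0,R)
state=S head=-1 tape=00[0]0110   (S,0)→(S,0,R)
state=S head=0 tape=000[0]110   (S,0)→(S,0,R)
state=S head=1 tape=0000[1]10   (S,1)→(Q,B,R)
state=Q head=2 tape=0000B[1]0   (Q,1)→(S,0,L)
state=S head=1 tape=0000[B]00   (S,B)→(P,0,L)
state=P head=0 tape=000[0]000   (P,0)→(T,0,L)
state=T head=-1 tape=00[0]0000
Cell -2 holds 0 when M halts.

0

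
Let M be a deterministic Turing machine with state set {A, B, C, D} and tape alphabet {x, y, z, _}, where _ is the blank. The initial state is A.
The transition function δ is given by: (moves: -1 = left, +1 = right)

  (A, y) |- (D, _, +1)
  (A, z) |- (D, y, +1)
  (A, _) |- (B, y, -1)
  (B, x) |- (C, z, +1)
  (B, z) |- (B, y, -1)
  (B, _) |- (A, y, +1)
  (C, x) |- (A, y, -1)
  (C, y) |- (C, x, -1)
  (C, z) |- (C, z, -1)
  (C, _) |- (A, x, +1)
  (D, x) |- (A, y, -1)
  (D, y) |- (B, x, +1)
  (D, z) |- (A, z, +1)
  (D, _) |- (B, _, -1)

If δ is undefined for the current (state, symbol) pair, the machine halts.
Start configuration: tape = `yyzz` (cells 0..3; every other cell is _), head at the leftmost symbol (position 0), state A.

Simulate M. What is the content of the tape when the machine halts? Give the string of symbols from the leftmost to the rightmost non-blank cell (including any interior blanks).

xx_xyy

state=A head=0 tape=[y]yzz__   (A,y)→(D,_,+1)
state=D head=1 tape=_[y]zz__   (D,y)→(B,x,+1)
state=B head=2 tape=_x[z]z__   (B,z)→(B,y,-1)
state=B head=1 tape=_[x]yz__   (B,x)→(C,z,+1)
state=C head=2 tape=_z[y]z__   (C,y)→(C,x,-1)
state=C head=1 tape=_[z]xz__   (C,z)→(C,z,-1)
state=C head=0 tape=[_]zxz__   (C,_)→(A,x,+1)
state=A head=1 tape=x[z]xz__   (A,z)→(D,y,+1)
state=D head=2 tape=xy[x]z__   (D,x)→(A,y,-1)
state=A head=1 tape=x[y]yz__   (A,y)→(D,_,+1)
state=D head=2 tape=x_[y]z__   (D,y)→(B,x,+1)
state=B head=3 tape=x_x[z]__   (B,z)→(B,y,-1)
state=B head=2 tape=x_[x]y__   (B,x)→(C,z,+1)
state=C head=3 tape=x_z[y]__   (C,y)→(C,x,-1)
state=C head=2 tape=x_[z]x__   (C,z)→(C,z,-1)
state=C head=1 tape=x[_]zx__   (C,_)→(A,x,+1)
state=A head=2 tape=xx[z]x__   (A,z)→(D,y,+1)
state=D head=3 tape=xxy[x]__   (D,x)→(A,y,-1)
state=A head=2 tape=xx[y]y__   (A,y)→(D,_,+1)
state=D head=3 tape=xx_[y]__   (D,y)→(B,x,+1)
state=B head=4 tape=xx_x[_]_   (B,_)→(A,y,+1)
state=A head=5 tape=xx_xy[_]   (A,_)→(B,y,-1)
state=B head=4 tape=xx_x[y]y
The non-blank tape span at halt is xx_xyy.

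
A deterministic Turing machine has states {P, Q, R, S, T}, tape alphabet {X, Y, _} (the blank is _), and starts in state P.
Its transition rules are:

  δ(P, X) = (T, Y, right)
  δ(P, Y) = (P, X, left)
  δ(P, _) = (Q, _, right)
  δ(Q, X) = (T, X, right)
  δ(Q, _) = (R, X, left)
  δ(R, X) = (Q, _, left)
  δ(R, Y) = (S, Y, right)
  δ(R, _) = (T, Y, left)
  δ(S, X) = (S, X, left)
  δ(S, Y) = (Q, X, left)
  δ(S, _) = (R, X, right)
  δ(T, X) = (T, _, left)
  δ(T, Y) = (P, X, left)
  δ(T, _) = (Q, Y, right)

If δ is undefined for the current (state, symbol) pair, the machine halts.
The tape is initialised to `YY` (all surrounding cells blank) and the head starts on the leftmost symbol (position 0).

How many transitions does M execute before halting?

25

P | ____[Y]Y_   read Y → write X, move left, go to P
P | ___[_]XY_   read _ → write _, move right, go to Q
Q | ____[X]Y_   read X → write X, move right, go to T
T | ____X[Y]_   read Y → write X, move left, go to P
P | ____[X]X_   read X → write Y, move right, go to T
T | ____Y[X]_   read X → write _, move left, go to T
T | ____[Y]__   read Y → write X, move left, go to P
P | ___[_]X__   read _ → write _, move right, go to Q
Q | ____[X]__   read X → write X, move right, go to T
T | ____X[_]_   read _ → write Y, move right, go to Q
Q | ____XY[_]   read _ → write X, move left, go to R
R | ____X[Y]X   read Y → write Y, move right, go to S
S | ____XY[X]   read X → write X, move left, go to S
S | ____X[Y]X   read Y → write X, move left, go to Q
Q | ____[X]XX   read X → write X, move right, go to T
T | ____X[X]X   read X → write _, move left, go to T
T | ____[X]_X   read X → write _, move left, go to T
T | ___[_]__X   read _ → write Y, move right, go to Q
Q | ___Y[_]_X   read _ → write X, move left, go to R
R | ___[Y]X_X   read Y → write Y, move right, go to S
S | ___Y[X]_X   read X → write X, move left, go to S
S | ___[Y]X_X   read Y → write X, move left, go to Q
Q | __[_]XX_X   read _ → write X, move left, go to R
R | _[_]XXX_X   read _ → write Y, move left, go to T
T | [_]YXXX_X   read _ → write Y, move right, go to Q
Q | Y[Y]XXX_X
M halts after 25 transitions.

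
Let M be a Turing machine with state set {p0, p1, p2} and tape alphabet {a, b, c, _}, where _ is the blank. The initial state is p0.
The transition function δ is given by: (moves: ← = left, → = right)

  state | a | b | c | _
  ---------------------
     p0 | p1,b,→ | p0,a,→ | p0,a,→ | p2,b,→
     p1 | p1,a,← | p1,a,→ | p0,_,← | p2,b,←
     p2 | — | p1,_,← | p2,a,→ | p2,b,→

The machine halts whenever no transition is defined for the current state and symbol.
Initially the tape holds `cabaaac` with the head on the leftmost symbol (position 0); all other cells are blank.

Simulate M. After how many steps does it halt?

14

p0 | __[c]abaaac   read c → write a, move →, go to p0
p0 | __a[a]baaac   read a → write b, move →, go to p1
p1 | __ab[b]aaac   read b → write a, move →, go to p1
p1 | __aba[a]aac   read a → write a, move ←, go to p1
p1 | __ab[a]aaac   read a → write a, move ←, go to p1
p1 | __a[b]aaaac   read b → write a, move →, go to p1
p1 | __aa[a]aaac   read a → write a, move ←, go to p1
p1 | __a[a]aaaac   read a → write a, move ←, go to p1
p1 | __[a]aaaaac   read a → write a, move ←, go to p1
p1 | _[_]aaaaaac   read _ → write b, move ←, go to p2
p2 | [_]baaaaaac   read _ → write b, move →, go to p2
p2 | b[b]aaaaaac   read b → write _, move ←, go to p1
p1 | [b]_aaaaaac   read b → write a, move →, go to p1
p1 | a[_]aaaaaac   read _ → write b, move ←, go to p2
p2 | [a]baaaaaac
M halts after 14 transitions.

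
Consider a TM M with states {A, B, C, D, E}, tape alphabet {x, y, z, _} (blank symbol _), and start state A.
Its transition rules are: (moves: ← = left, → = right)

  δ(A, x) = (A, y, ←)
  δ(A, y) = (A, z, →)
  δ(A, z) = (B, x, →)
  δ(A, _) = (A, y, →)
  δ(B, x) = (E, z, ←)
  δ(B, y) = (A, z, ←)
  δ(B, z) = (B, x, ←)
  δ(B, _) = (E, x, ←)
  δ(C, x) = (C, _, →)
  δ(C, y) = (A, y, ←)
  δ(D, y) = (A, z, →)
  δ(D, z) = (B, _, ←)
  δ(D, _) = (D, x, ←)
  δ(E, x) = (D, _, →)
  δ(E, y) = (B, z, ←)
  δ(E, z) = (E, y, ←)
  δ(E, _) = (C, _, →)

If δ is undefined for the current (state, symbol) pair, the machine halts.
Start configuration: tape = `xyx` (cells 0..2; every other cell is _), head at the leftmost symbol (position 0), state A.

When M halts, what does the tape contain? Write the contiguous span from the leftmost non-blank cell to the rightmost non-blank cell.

zyyx

state=A head=0 tape=____[x]yx   (A,x)→(A,y,←)
state=A head=-1 tape=___[_]yyx   (A,_)→(A,y,→)
state=A head=0 tape=___y[y]yx   (A,y)→(A,z,→)
state=A head=1 tape=___yz[y]x   (A,y)→(A,z,→)
state=A head=2 tape=___yzz[x]   (A,x)→(A,y,←)
state=A head=1 tape=___yz[z]y   (A,z)→(B,x,→)
state=B head=2 tape=___yzx[y]   (B,y)→(A,z,←)
state=A head=1 tape=___yz[x]z   (A,x)→(A,y,←)
state=A head=0 tape=___y[z]yz   (A,z)→(B,x,→)
state=B head=1 tape=___yx[y]z   (B,y)→(A,z,←)
state=A head=0 tape=___y[x]zz   (A,x)→(A,y,←)
state=A head=-1 tape=___[y]yzz   (A,y)→(A,z,→)
state=A head=0 tape=___z[y]zz   (A,y)→(A,z,→)
state=A head=1 tape=___zz[z]z   (A,z)→(B,x,→)
state=B head=2 tape=___zzx[z]   (B,z)→(B,x,←)
state=B head=1 tape=___zz[x]x   (B,x)→(E,z,←)
state=E head=0 tape=___z[z]zx   (E,z)→(E,y,←)
state=E head=-1 tape=___[z]yzx   (E,z)→(E,y,←)
state=E head=-2 tape=__[_]yyzx   (E,_)→(C,_,→)
state=C head=-1 tape=___[y]yzx   (C,y)→(A,y,←)
state=A head=-2 tape=__[_]yyzx   (A,_)→(A,y,→)
state=A head=-1 tape=__y[y]yzx   (A,y)→(A,z,→)
state=A head=0 tape=__yz[y]zx   (A,y)→(A,z,→)
state=A head=1 tape=__yzz[z]x   (A,z)→(B,x,→)
state=B head=2 tape=__yzzx[x]   (B,x)→(E,z,←)
state=E head=1 tape=__yzz[x]z   (E,x)→(D,_,→)
state=D head=2 tape=__yzz_[z]   (D,z)→(B,_,←)
state=B head=1 tape=__yzz[_]_   (B,_)→(E,x,←)
state=E head=0 tape=__yz[z]x_   (E,z)→(E,y,←)
state=E head=-1 tape=__y[z]yx_   (E,z)→(E,y,←)
state=E head=-2 tape=__[y]yyx_   (E,y)→(B,z,←)
state=B head=-3 tape=_[_]zyyx_   (B,_)→(E,x,←)
state=E head=-4 tape=[_]xzyyx_   (E,_)→(C,_,→)
state=C head=-3 tape=_[x]zyyx_   (C,x)→(C,_,→)
state=C head=-2 tape=__[z]yyx_
The non-blank tape span at halt is zyyx.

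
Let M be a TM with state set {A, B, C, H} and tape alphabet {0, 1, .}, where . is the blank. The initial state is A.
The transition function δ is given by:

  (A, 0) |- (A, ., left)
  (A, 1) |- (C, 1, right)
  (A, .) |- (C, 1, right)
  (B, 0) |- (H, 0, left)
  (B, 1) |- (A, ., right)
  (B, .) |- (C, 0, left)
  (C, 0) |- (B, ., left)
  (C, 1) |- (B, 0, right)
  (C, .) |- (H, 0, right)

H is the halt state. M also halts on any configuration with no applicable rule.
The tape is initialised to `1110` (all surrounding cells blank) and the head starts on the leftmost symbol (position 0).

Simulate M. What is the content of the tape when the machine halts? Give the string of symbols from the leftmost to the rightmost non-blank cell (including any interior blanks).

state=A head=0 tape=[1]110.   (A,1)→(C,1,right)
state=C head=1 tape=1[1]10.   (C,1)→(B,0,right)
state=B head=2 tape=10[1]0.   (B,1)→(A,.,right)
state=A head=3 tape=10.[0].   (A,0)→(A,.,left)
state=A head=2 tape=10[.]..   (A,.)→(C,1,right)
state=C head=3 tape=101[.].   (C,.)→(H,0,right)
state=H head=4 tape=1010[.]
The non-blank tape span at halt is 1010.

1010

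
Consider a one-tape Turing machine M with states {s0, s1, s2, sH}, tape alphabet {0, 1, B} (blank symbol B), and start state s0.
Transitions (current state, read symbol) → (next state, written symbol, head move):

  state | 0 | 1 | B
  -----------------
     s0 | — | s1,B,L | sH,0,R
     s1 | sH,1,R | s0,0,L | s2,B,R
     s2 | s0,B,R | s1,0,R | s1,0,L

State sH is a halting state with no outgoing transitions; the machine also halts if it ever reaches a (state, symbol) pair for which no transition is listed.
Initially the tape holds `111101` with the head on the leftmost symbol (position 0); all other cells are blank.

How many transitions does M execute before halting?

state=s0 head=0 tape=B[1]11101   (s0,1)→(s1,B,L)
state=s1 head=-1 tape=[B]B11101   (s1,B)→(s2,B,R)
state=s2 head=0 tape=B[B]11101   (s2,B)→(s1,0,L)
state=s1 head=-1 tape=[B]011101   (s1,B)→(s2,B,R)
state=s2 head=0 tape=B[0]11101   (s2,0)→(s0,B,R)
state=s0 head=1 tape=BB[1]1101   (s0,1)→(s1,B,L)
state=s1 head=0 tape=B[B]B1101   (s1,B)→(s2,B,R)
state=s2 head=1 tape=BB[B]1101   (s2,B)→(s1,0,L)
state=s1 head=0 tape=B[B]01101   (s1,B)→(s2,B,R)
state=s2 head=1 tape=BB[0]1101   (s2,0)→(s0,B,R)
state=s0 head=2 tape=BBB[1]101   (s0,1)→(s1,B,L)
state=s1 head=1 tape=BB[B]B101   (s1,B)→(s2,B,R)
state=s2 head=2 tape=BBB[B]101   (s2,B)→(s1,0,L)
state=s1 head=1 tape=BB[B]0101   (s1,B)→(s2,B,R)
state=s2 head=2 tape=BBB[0]101   (s2,0)→(s0,B,R)
state=s0 head=3 tape=BBBB[1]01   (s0,1)→(s1,B,L)
state=s1 head=2 tape=BBB[B]B01   (s1,B)→(s2,B,R)
state=s2 head=3 tape=BBBB[B]01   (s2,B)→(s1,0,L)
state=s1 head=2 tape=BBB[B]001   (s1,B)→(s2,B,R)
state=s2 head=3 tape=BBBB[0]01   (s2,0)→(s0,B,R)
state=s0 head=4 tape=BBBBB[0]1
M halts after 20 transitions.

20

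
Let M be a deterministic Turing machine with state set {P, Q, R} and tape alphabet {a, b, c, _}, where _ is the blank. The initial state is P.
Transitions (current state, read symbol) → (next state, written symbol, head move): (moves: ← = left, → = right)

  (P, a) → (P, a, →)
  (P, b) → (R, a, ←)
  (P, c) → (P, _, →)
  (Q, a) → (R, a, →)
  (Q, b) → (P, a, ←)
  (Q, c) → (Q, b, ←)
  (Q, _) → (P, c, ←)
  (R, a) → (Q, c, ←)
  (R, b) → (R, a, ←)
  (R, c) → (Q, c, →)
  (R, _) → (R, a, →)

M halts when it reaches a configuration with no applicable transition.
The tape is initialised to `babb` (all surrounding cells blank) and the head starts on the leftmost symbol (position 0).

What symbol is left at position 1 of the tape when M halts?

state=P head=0 tape=___[b]abb   (P,b)→(R,a,←)
state=R head=-1 tape=__[_]aabb   (R,_)→(R,a,→)
state=R head=0 tape=__a[a]abb   (R,a)→(Q,c,←)
state=Q head=-1 tape=__[a]cabb   (Q,a)→(R,a,→)
state=R head=0 tape=__a[c]abb   (R,c)→(Q,c,→)
state=Q head=1 tape=__ac[a]bb   (Q,a)→(R,a,→)
state=R head=2 tape=__aca[b]b   (R,b)→(R,a,←)
state=R head=1 tape=__ac[a]ab   (R,a)→(Q,c,←)
state=Q head=0 tape=__a[c]cab   (Q,c)→(Q,b,←)
state=Q head=-1 tape=__[a]bcab   (Q,a)→(R,a,→)
state=R head=0 tape=__a[b]cab   (R,b)→(R,a,←)
state=R head=-1 tape=__[a]acab   (R,a)→(Q,c,←)
state=Q head=-2 tape=_[_]cacab   (Q,_)→(P,c,←)
state=P head=-3 tape=[_]ccacab
Cell 1 holds c when M halts.

c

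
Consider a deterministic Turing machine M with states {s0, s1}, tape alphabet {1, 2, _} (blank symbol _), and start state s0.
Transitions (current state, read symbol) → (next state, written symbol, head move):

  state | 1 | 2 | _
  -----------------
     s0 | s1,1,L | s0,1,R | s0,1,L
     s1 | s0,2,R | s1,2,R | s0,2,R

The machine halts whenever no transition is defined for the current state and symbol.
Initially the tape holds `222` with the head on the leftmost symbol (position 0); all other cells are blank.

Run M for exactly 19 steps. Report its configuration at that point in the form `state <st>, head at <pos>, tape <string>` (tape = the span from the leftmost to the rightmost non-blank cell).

state s0, head at 5, tape 12222

state=s0 head=0 tape=[2]22___   (s0,2)→(s0,1,R)
state=s0 head=1 tape=1[2]2___   (s0,2)→(s0,1,R)
state=s0 head=2 tape=11[2]___   (s0,2)→(s0,1,R)
state=s0 head=3 tape=111[_]__   (s0,_)→(s0,1,L)
state=s0 head=2 tape=11[1]1__   (s0,1)→(s1,1,L)
state=s1 head=1 tape=1[1]11__   (s1,1)→(s0,2,R)
state=s0 head=2 tape=12[1]1__   (s0,1)→(s1,1,L)
state=s1 head=1 tape=1[2]11__   (s1,2)→(s1,2,R)
state=s1 head=2 tape=12[1]1__   (s1,1)→(s0,2,R)
state=s0 head=3 tape=122[1]__   (s0,1)→(s1,1,L)
state=s1 head=2 tape=12[2]1__   (s1,2)→(s1,2,R)
state=s1 head=3 tape=122[1]__   (s1,1)→(s0,2,R)
state=s0 head=4 tape=1222[_]_   (s0,_)→(s0,1,L)
state=s0 head=3 tape=122[2]1_   (s0,2)→(s0,1,R)
state=s0 head=4 tape=1221[1]_   (s0,1)→(s1,1,L)
state=s1 head=3 tape=122[1]1_   (s1,1)→(s0,2,R)
state=s0 head=4 tape=1222[1]_   (s0,1)→(s1,1,L)
state=s1 head=3 tape=122[2]1_   (s1,2)→(s1,2,R)
state=s1 head=4 tape=1222[1]_   (s1,1)→(s0,2,R)
state=s0 head=5 tape=12222[_]
After 19 steps: state s0, head at 5, tape 12222.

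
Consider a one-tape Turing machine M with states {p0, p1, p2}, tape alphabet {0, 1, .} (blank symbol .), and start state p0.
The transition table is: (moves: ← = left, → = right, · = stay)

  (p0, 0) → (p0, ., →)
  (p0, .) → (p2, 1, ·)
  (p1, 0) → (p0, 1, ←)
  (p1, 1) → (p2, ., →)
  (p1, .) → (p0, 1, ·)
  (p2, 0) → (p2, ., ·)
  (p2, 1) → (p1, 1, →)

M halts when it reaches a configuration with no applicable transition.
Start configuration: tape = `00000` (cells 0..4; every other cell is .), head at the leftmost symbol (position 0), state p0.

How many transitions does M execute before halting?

8

state=p0 head=0 tape=[0]0000..   (p0,0)→(p0,.,→)
state=p0 head=1 tape=.[0]000..   (p0,0)→(p0,.,→)
state=p0 head=2 tape=..[0]00..   (p0,0)→(p0,.,→)
state=p0 head=3 tape=...[0]0..   (p0,0)→(p0,.,→)
state=p0 head=4 tape=....[0]..   (p0,0)→(p0,.,→)
state=p0 head=5 tape=.....[.].   (p0,.)→(p2,1,·)
state=p2 head=5 tape=.....[1].   (p2,1)→(p1,1,→)
state=p1 head=6 tape=.....1[.]   (p1,.)→(p0,1,·)
state=p0 head=6 tape=.....1[1]
M halts after 8 transitions.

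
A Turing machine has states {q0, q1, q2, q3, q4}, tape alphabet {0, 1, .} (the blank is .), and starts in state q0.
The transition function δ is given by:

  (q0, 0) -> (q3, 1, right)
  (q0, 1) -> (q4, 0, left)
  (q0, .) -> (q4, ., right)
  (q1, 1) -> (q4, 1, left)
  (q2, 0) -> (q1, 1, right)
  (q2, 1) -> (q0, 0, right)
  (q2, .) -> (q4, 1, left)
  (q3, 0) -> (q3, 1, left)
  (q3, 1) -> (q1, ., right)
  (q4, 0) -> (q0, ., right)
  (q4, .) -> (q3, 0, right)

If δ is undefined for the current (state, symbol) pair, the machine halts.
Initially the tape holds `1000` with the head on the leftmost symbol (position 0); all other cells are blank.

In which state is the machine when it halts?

q3

q0 | ..[1]000   read 1 → write 0, move left, go to q4
q4 | .[.]0000   read . → write 0, move right, go to q3
q3 | .0[0]000   read 0 → write 1, move left, go to q3
q3 | .[0]1000   read 0 → write 1, move left, go to q3
q3 | [.]11000
No transition is defined for (q3, .); M halts in state q3.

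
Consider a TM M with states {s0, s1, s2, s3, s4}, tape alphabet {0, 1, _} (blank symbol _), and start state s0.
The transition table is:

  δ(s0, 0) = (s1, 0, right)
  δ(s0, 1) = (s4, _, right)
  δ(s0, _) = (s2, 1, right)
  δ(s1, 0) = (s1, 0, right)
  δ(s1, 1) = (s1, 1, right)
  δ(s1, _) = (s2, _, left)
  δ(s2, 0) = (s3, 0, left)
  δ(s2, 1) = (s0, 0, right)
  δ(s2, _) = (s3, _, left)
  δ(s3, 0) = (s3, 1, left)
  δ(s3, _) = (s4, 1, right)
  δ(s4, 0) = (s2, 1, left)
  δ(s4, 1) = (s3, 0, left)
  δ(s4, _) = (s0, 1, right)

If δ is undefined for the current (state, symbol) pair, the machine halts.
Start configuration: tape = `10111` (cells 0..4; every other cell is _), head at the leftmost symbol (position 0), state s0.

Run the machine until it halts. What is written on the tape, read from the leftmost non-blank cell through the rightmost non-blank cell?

state=s0 head=0 tape=_[1]0111___   (s0,1)→(s4,_,right)
state=s4 head=1 tape=__[0]111___   (s4,0)→(s2,1,left)
state=s2 head=0 tape=_[_]1111___   (s2,_)→(s3,_,left)
state=s3 head=-1 tape=[_]_1111___   (s3,_)→(s4,1,right)
state=s4 head=0 tape=1[_]1111___   (s4,_)→(s0,1,right)
state=s0 head=1 tape=11[1]111___   (s0,1)→(s4,_,right)
state=s4 head=2 tape=11_[1]11___   (s4,1)→(s3,0,left)
state=s3 head=1 tape=11[_]011___   (s3,_)→(s4,1,right)
state=s4 head=2 tape=111[0]11___   (s4,0)→(s2,1,left)
state=s2 head=1 tape=11[1]111___   (s2,1)→(s0,0,right)
state=s0 head=2 tape=110[1]11___   (s0,1)→(s4,_,right)
state=s4 head=3 tape=110_[1]1___   (s4,1)→(s3,0,left)
state=s3 head=2 tape=110[_]01___   (s3,_)→(s4,1,right)
state=s4 head=3 tape=1101[0]1___   (s4,0)→(s2,1,left)
state=s2 head=2 tape=110[1]11___   (s2,1)→(s0,0,right)
state=s0 head=3 tape=1100[1]1___   (s0,1)→(s4,_,right)
state=s4 head=4 tape=1100_[1]___   (s4,1)→(s3,0,left)
state=s3 head=3 tape=1100[_]0___   (s3,_)→(s4,1,right)
state=s4 head=4 tape=11001[0]___   (s4,0)→(s2,1,left)
state=s2 head=3 tape=1100[1]1___   (s2,1)→(s0,0,right)
state=s0 head=4 tape=11000[1]___   (s0,1)→(s4,_,right)
state=s4 head=5 tape=11000_[_]__   (s4,_)→(s0,1,right)
state=s0 head=6 tape=11000_1[_]_   (s0,_)→(s2,1,right)
state=s2 head=7 tape=11000_11[_]   (s2,_)→(s3,_,left)
state=s3 head=6 tape=11000_1[1]_
The non-blank tape span at halt is 11000_11.

11000_11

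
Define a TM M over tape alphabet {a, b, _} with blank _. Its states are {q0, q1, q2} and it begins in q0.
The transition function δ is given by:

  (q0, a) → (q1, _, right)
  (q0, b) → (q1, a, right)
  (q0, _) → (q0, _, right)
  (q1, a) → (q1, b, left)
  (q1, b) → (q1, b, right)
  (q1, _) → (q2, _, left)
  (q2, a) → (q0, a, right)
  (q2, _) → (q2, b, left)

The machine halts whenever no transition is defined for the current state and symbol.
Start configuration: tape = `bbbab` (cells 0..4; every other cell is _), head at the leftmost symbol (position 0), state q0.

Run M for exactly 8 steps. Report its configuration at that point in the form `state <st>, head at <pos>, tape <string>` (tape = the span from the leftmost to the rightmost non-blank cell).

q0 | [b]bbab_   read b → write a, move right, go to q1
q1 | a[b]bab_   read b → write b, move right, go to q1
q1 | ab[b]ab_   read b → write b, move right, go to q1
q1 | abb[a]b_   read a → write b, move left, go to q1
q1 | ab[b]bb_   read b → write b, move right, go to q1
q1 | abb[b]b_   read b → write b, move right, go to q1
q1 | abbb[b]_   read b → write b, move right, go to q1
q1 | abbbb[_]   read _ → write _, move left, go to q2
q2 | abbb[b]_
After 8 steps: state q2, head at 4, tape abbbb.

state q2, head at 4, tape abbbb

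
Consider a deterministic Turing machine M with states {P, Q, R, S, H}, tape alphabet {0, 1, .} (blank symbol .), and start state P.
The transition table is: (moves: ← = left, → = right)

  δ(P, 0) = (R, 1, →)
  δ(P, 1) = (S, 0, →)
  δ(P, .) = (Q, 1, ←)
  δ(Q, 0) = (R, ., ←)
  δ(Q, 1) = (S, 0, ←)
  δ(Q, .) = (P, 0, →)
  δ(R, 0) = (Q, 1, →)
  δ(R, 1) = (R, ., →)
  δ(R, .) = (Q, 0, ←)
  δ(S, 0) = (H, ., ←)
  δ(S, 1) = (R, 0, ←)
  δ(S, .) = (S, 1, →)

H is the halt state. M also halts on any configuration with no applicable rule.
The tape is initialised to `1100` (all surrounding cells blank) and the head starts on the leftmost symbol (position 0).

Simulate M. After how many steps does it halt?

state=P head=0 tape=[1]100.   (P,1)→(S,0,→)
state=S head=1 tape=0[1]00.   (S,1)→(R,0,←)
state=R head=0 tape=[0]000.   (R,0)→(Q,1,→)
state=Q head=1 tape=1[0]00.   (Q,0)→(R,.,←)
state=R head=0 tape=[1].00.   (R,1)→(R,.,→)
state=R head=1 tape=.[.]00.   (R,.)→(Q,0,←)
state=Q head=0 tape=[.]000.   (Q,.)→(P,0,→)
state=P head=1 tape=0[0]00.   (P,0)→(R,1,→)
state=R head=2 tape=01[0]0.   (R,0)→(Q,1,→)
state=Q head=3 tape=011[0].   (Q,0)→(R,.,←)
state=R head=2 tape=01[1]..   (R,1)→(R,.,→)
state=R head=3 tape=01.[.].   (R,.)→(Q,0,←)
state=Q head=2 tape=01[.]0.   (Q,.)→(P,0,→)
state=P head=3 tape=010[0].   (P,0)→(R,1,→)
state=R head=4 tape=0101[.]   (R,.)→(Q,0,←)
state=Q head=3 tape=010[1]0   (Q,1)→(S,0,←)
state=S head=2 tape=01[0]00   (S,0)→(H,.,←)
state=H head=1 tape=0[1].00
M halts after 17 transitions.

17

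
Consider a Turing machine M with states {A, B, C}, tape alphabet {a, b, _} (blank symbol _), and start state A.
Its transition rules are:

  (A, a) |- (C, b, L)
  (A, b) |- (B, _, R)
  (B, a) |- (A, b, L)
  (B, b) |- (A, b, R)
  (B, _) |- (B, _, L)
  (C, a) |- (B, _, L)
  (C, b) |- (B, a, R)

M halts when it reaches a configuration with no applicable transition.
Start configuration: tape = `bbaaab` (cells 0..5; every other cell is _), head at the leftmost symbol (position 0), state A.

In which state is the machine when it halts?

A

state=A head=0 tape=[b]baaab_   (A,b)→(B,_,R)
state=B head=1 tape=_[b]aaab_   (B,b)→(A,b,R)
state=A head=2 tape=_b[a]aab_   (A,a)→(C,b,L)
state=C head=1 tape=_[b]baab_   (C,b)→(B,a,R)
state=B head=2 tape=_a[b]aab_   (B,b)→(A,b,R)
state=A head=3 tape=_ab[a]ab_   (A,a)→(C,b,L)
state=C head=2 tape=_a[b]bab_   (C,b)→(B,a,R)
state=B head=3 tape=_aa[b]ab_   (B,b)→(A,b,R)
state=A head=4 tape=_aab[a]b_   (A,a)→(C,b,L)
state=C head=3 tape=_aa[b]bb_   (C,b)→(B,a,R)
state=B head=4 tape=_aaa[b]b_   (B,b)→(A,b,R)
state=A head=5 tape=_aaab[b]_   (A,b)→(B,_,R)
state=B head=6 tape=_aaab_[_]   (B,_)→(B,_,L)
state=B head=5 tape=_aaab[_]_   (B,_)→(B,_,L)
state=B head=4 tape=_aaa[b]__   (B,b)→(A,b,R)
state=A head=5 tape=_aaab[_]_
No transition is defined for (A, _); M halts in state A.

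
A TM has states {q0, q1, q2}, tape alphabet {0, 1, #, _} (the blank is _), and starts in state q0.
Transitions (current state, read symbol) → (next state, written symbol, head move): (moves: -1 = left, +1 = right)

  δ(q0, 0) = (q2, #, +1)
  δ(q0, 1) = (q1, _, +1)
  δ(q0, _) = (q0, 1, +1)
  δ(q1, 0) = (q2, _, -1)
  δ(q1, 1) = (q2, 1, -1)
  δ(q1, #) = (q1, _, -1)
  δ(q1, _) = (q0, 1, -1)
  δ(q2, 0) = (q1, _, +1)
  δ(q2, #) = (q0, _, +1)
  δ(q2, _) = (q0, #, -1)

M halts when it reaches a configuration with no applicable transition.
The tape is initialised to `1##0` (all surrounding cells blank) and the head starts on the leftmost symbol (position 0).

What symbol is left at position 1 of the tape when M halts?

1

q0 | ___[1]##0   read 1 → write _, move +1, go to q1
q1 | ____[#]#0   read # → write _, move -1, go to q1
q1 | ___[_]_#0   read _ → write 1, move -1, go to q0
q0 | __[_]1_#0   read _ → write 1, move +1, go to q0
q0 | __1[1]_#0   read 1 → write _, move +1, go to q1
q1 | __1_[_]#0   read _ → write 1, move -1, go to q0
q0 | __1[_]1#0   read _ → write 1, move +1, go to q0
q0 | __11[1]#0   read 1 → write _, move +1, go to q1
q1 | __11_[#]0   read # → write _, move -1, go to q1
q1 | __11[_]_0   read _ → write 1, move -1, go to q0
q0 | __1[1]1_0   read 1 → write _, move +1, go to q1
q1 | __1_[1]_0   read 1 → write 1, move -1, go to q2
q2 | __1[_]1_0   read _ → write #, move -1, go to q0
q0 | __[1]#1_0   read 1 → write _, move +1, go to q1
q1 | ___[#]1_0   read # → write _, move -1, go to q1
q1 | __[_]_1_0   read _ → write 1, move -1, go to q0
q0 | _[_]1_1_0   read _ → write 1, move +1, go to q0
q0 | _1[1]_1_0   read 1 → write _, move +1, go to q1
q1 | _1_[_]1_0   read _ → write 1, move -1, go to q0
q0 | _1[_]11_0   read _ → write 1, move +1, go to q0
q0 | _11[1]1_0   read 1 → write _, move +1, go to q1
q1 | _11_[1]_0   read 1 → write 1, move -1, go to q2
q2 | _11[_]1_0   read _ → write #, move -1, go to q0
q0 | _1[1]#1_0   read 1 → write _, move +1, go to q1
q1 | _1_[#]1_0   read # → write _, move -1, go to q1
q1 | _1[_]_1_0   read _ → write 1, move -1, go to q0
q0 | _[1]1_1_0   read 1 → write _, move +1, go to q1
q1 | __[1]_1_0   read 1 → write 1, move -1, go to q2
q2 | _[_]1_1_0   read _ → write #, move -1, go to q0
q0 | [_]#1_1_0   read _ → write 1, move +1, go to q0
q0 | 1[#]1_1_0
Cell 1 holds 1 when M halts.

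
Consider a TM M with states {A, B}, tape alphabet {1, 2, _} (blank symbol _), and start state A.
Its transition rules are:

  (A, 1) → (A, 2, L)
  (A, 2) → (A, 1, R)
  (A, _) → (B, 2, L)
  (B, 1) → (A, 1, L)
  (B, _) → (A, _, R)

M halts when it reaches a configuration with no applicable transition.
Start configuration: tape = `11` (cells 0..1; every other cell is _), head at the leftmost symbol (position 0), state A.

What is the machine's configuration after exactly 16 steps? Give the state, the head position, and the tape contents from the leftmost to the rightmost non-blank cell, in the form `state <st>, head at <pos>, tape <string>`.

A | ___[1]1_   read 1 → write 2, move L, go to A
A | __[_]21_   read _ → write 2, move L, go to B
B | _[_]221_   read _ → write _, move R, go to A
A | __[2]21_   read 2 → write 1, move R, go to A
A | __1[2]1_   read 2 → write 1, move R, go to A
A | __11[1]_   read 1 → write 2, move L, go to A
A | __1[1]2_   read 1 → write 2, move L, go to A
A | __[1]22_   read 1 → write 2, move L, go to A
A | _[_]222_   read _ → write 2, move L, go to B
B | [_]2222_   read _ → write _, move R, go to A
A | _[2]222_   read 2 → write 1, move R, go to A
A | _1[2]22_   read 2 → write 1, move R, go to A
A | _11[2]2_   read 2 → write 1, move R, go to A
A | _111[2]_   read 2 → write 1, move R, go to A
A | _1111[_]   read _ → write 2, move L, go to B
B | _111[1]2   read 1 → write 1, move L, go to A
A | _11[1]12
After 16 steps: state A, head at 0, tape 11112.

state A, head at 0, tape 11112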